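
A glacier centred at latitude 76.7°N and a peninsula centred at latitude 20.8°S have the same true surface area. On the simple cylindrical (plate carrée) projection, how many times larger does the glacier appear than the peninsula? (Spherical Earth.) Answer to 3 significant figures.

4.06

In the plate carrée (x = Rλ, y = Rφ), meridians are true-scale (h = 1) and parallels are stretched by k = sec φ.
Areal scale at 76.7°: h·k = 1.000 × 4.347 = 4.347.
Areal scale at 20.8°: h·k = 1.000 × 1.070 = 1.070.
Ratio = 4.347/1.070 ≈ 4.06.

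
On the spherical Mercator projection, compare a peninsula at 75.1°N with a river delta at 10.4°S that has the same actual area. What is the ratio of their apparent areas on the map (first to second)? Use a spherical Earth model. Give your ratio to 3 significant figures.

14.6

Mercator areal scale is sec²φ.
At 75.1°: sec²(75.1°) = 1/0.2571² = 15.12.
At 10.4°: sec²(10.4°) = 1/0.9836² = 1.034.
Ratio = 15.12/1.034 = cos²(10.4°)/cos²(75.1°) ≈ 14.6.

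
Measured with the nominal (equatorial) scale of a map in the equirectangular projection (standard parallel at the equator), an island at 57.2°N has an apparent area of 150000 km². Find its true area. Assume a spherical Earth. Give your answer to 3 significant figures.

81300 km²

In the plate carrée (x = Rλ, y = Rφ), meridians are true-scale (h = 1) and parallels are stretched by k = sec φ.
Areal scale = h·k = 1 × sec φ; at 57.2°, h = 1.000, k = 1.846, so h·k = 1.846.
True area = apparent / (areal scale) = 150000 / 1.846 ≈ 81300 km².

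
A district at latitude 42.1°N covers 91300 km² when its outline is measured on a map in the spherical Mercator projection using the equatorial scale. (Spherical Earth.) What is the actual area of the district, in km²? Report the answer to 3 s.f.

50300 km²

The Mercator projection is conformal; its linear scale factor is the same in every direction and equals sec φ = 1/cos φ.
Areal scale = k² = sec²φ = 1/cos²(42.1°) = 1/0.7420² = 1.816.
True area = apparent / (areal scale) = 91300 / 1.816 ≈ 50300 km².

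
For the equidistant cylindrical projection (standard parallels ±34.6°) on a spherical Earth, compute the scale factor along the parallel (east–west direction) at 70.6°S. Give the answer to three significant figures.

2.48

The equidistant cylindrical projection with φ₀ = 34.6° has h = 1 (meridians true) and k = cos φ₀ / cos φ along parallels.
k = cos 34.6° / cos 70.6° = 0.8231/0.3322 = 2.478.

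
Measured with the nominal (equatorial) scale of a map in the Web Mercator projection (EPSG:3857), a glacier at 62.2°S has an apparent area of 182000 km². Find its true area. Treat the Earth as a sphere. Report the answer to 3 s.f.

The Mercator projection is conformal; its linear scale factor is the same in every direction and equals sec φ = 1/cos φ.
Areal scale = k² = sec²φ = 1/cos²(62.2°) = 1/0.4664² = 4.597.
True area = apparent / (areal scale) = 182000 / 4.597 ≈ 39600 km².

39600 km²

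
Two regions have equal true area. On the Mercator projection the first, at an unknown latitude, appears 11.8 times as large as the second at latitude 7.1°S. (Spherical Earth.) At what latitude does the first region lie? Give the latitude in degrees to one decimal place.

Mercator areal scale is sec²φ, so apparent-area ratio = sec²φ₁ / sec²φ₂ = cos²φ₂ / cos²φ₁.
cos²φ₂ / cos²φ₁ = 11.8  ⇒  cos φ₁ = cos 7.1° / √11.8 = 0.9923/3.435 = 0.2889.
φ₁ = arccos(0.2889) ≈ 73.2°.

73.2°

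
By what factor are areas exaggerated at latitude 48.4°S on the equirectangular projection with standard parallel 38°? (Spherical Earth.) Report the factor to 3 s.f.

In the equirectangular projection with standard parallel φ₀ = 38° (x = Rλ cos φ₀, y = Rφ), meridians are true-scale (h = 1) and the parallel scale is k = cos φ₀ / cos φ.
Areal scale = h·k = 1 × cos φ₀ / cos φ; at 48.4°, h = 1.000, k = 1.187, so h·k = 1.187.

1.19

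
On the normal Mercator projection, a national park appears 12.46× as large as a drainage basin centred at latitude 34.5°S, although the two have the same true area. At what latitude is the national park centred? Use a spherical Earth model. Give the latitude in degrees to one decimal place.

76.5°

On Mercator, (apparent₁)/(apparent₂) = sec²φ₁ / sec²φ₂ when true areas are equal.
cos²φ₂ / cos²φ₁ = 12.46  ⇒  cos φ₁ = cos 34.5° / √12.46 = 0.8241/3.530 = 0.2335.
φ₁ = arccos(0.2335) ≈ 76.5°.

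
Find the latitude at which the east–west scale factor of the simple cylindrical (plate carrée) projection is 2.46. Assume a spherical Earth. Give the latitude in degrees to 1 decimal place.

Plate carrée: h = 1, k = sec φ along parallels.
sec φ = 2.46  ⇒  cos φ = 0.4065  ⇒  φ ≈ 66.0°.

66.0°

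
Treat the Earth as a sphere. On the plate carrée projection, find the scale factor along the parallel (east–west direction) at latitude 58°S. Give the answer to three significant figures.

1.89

Plate carrée maps x = Rλ, y = Rφ. The meridian scale is h = 1 and the parallel scale is k = 1/cos φ = sec φ.
k = 1/cos 58° = 1/0.5299 = 1.887.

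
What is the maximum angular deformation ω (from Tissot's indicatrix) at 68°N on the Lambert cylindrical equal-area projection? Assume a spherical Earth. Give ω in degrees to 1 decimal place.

The Lambert cylindrical equal-area projection is the cylindrical equal-area projection with its standard parallel at the equator (φ₀ = 0). A cylindrical equal-area projection with standard parallel φ₀ has meridian scale h = cos φ / cos φ₀ and parallel scale k = cos φ₀ / cos φ (so areas are preserved, h·k = 1).
At 68°: h = 0.3746, k = 2.669; principal scales a = 2.669, b = 0.3746.
sin(ω/2) = (a − b)/(a + b) = 2.295/3.044 = 0.7539, so ω = 2 arcsin(0.7539) ≈ 97.9°.

97.9°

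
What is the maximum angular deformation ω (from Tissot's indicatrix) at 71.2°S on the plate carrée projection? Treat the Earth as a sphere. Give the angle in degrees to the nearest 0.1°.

Plate carrée maps x = Rλ, y = Rφ. The meridian scale is h = 1 and the parallel scale is k = 1/cos φ = sec φ.
At 71.2°: h = 1.000, k = 3.103; principal scales a = 3.103, b = 1.000.
sin(ω/2) = (a − b)/(a + b) = 2.103/4.103 = 0.5126, so ω = 2 arcsin(0.5126) ≈ 61.7°.

61.7°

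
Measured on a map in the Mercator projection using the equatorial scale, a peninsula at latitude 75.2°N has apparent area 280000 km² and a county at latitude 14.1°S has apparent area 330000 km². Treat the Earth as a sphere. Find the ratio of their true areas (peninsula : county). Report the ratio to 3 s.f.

0.0589

Since Mercator area scale is 1/cos²φ, the true area equals the apparent area multiplied by cos²φ.
True area of peninsula: 280000 × cos²(75.2°) = 280000 × 0.06525 = 18270 km².
True area of county: 330000 × cos²(14.1°) = 330000 × 0.9407 = 310400 km².
Ratio = 18270 / 310400 ≈ 0.0589.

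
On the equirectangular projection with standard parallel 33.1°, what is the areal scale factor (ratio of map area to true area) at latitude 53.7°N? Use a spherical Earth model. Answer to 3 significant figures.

1.42

The equidistant cylindrical projection with φ₀ = 33.1° has h = 1 (meridians true) and k = cos φ₀ / cos φ along parallels.
Areal scale = h·k = 1 × cos φ₀ / cos φ; at 53.7°, h = 1.000, k = 1.415, so h·k = 1.415.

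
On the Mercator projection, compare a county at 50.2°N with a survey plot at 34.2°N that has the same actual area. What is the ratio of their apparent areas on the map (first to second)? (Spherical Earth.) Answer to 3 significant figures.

Mercator areal scale is sec²φ.
At 50.2°: sec²(50.2°) = 1/0.6401² = 2.441.
At 34.2°: sec²(34.2°) = 1/0.8271² = 1.462.
Ratio = 2.441/1.462 = cos²(34.2°)/cos²(50.2°) ≈ 1.67.

1.67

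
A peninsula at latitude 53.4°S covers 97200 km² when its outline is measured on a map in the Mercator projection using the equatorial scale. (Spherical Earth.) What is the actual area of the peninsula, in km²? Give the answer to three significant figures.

The Mercator projection is conformal; its linear scale factor is the same in every direction and equals sec φ = 1/cos φ.
Areal scale = k² = sec²φ = 1/cos²(53.4°) = 1/0.5962² = 2.813.
True area = apparent / (areal scale) = 97200 / 2.813 ≈ 34600 km².

34600 km²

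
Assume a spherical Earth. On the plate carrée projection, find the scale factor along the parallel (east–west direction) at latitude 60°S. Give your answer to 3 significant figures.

Plate carrée maps x = Rλ, y = Rφ. The meridian scale is h = 1 and the parallel scale is k = 1/cos φ = sec φ.
k = 1/cos 60° = 1/0.5000 = 2.000.

2.00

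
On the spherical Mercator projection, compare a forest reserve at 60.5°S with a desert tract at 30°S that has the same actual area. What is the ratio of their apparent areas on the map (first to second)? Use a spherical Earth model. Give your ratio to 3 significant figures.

On Mercator, area is exaggerated by sec²φ = 1/cos²φ.
At 60.5°: sec²(60.5°) = 1/0.4924² = 4.124.
At 30°: sec²(30°) = 1/0.8660² = 1.333.
Ratio = 4.124/1.333 = cos²(30°)/cos²(60.5°) ≈ 3.09.

3.09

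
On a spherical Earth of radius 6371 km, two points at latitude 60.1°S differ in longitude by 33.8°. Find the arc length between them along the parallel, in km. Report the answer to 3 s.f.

1870 km

Arc length along a parallel = R cos φ · Δλ (with Δλ in radians).
= 6371 × cos 60.1° × (33.8° × π/180) = 6371 × 0.4985 × 0.5899 ≈ 1870 km.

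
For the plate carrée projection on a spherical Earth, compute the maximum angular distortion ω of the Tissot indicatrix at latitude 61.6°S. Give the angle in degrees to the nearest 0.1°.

In the plate carrée (x = Rλ, y = Rφ), meridians are true-scale (h = 1) and parallels are stretched by k = sec φ.
At 61.6°: h = 1.000, k = 2.103; principal scales a = 2.103, b = 1.000.
sin(ω/2) = (a − b)/(a + b) = 1.103/3.103 = 0.3554, so ω = 2 arcsin(0.3554) ≈ 41.6°.

41.6°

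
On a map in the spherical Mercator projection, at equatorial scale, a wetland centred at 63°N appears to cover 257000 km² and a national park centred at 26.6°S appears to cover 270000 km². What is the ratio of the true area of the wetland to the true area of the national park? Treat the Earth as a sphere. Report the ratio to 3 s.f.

Mercator's areal exaggeration is sec²φ; hence true area = (apparent area) · cos²φ.
True area of wetland: 257000 × cos²(63°) = 257000 × 0.2061 = 52970 km².
True area of national park: 270000 × cos²(26.6°) = 270000 × 0.7995 = 215900 km².
Ratio = 52970 / 215900 ≈ 0.245.

0.245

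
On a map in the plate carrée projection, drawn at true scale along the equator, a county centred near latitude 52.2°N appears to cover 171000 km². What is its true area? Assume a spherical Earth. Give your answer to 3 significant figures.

105000 km²

Plate carrée maps x = Rλ, y = Rφ. The meridian scale is h = 1 and the parallel scale is k = 1/cos φ = sec φ.
Areal scale = h·k = 1 × sec φ; at 52.2°, h = 1.000, k = 1.632, so h·k = 1.632.
True area = apparent / (areal scale) = 171000 / 1.632 ≈ 105000 km².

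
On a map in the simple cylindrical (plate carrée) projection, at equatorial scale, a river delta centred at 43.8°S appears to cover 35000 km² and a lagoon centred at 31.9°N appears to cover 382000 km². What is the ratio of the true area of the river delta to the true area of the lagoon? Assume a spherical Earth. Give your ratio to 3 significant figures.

Plate carrée has h = 1 and k = sec φ, giving areal scale sec φ; true area = (apparent area) · cos φ.
True area of river delta: 35000 × cos(43.8°) = 35000 × 0.7218 = 25260 km².
True area of lagoon: 382000 × cos(31.9°) = 382000 × 0.8490 = 324300 km².
Ratio = 25260 / 324300 ≈ 0.0779.

0.0779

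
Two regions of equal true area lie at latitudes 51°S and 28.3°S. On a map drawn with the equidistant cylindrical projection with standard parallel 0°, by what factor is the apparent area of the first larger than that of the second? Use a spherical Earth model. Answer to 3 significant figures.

1.40

Plate carrée maps x = Rλ, y = Rφ. The meridian scale is h = 1 and the parallel scale is k = 1/cos φ = sec φ.
Areal scale at 51°: h·k = 1.000 × 1.589 = 1.589.
Areal scale at 28.3°: h·k = 1.000 × 1.136 = 1.136.
Ratio = 1.589/1.136 ≈ 1.40.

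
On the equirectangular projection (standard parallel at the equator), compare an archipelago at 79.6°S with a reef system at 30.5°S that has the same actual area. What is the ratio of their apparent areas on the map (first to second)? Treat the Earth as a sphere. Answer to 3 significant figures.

Plate carrée maps x = Rλ, y = Rφ. The meridian scale is h = 1 and the parallel scale is k = 1/cos φ = sec φ.
Areal scale at 79.6°: h·k = 1.000 × 5.540 = 5.540.
Areal scale at 30.5°: h·k = 1.000 × 1.161 = 1.161.
Ratio = 5.540/1.161 ≈ 4.77.

4.77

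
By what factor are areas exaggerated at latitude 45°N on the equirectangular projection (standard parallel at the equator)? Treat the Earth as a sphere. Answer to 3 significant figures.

For the equirectangular projection with φ₀ = 0 (plate carrée), h = 1 along meridians and k = sec φ along parallels.
Areal scale = h·k = 1 × sec φ; at 45°, h = 1.000, k = 1.414, so h·k = 1.414.

1.41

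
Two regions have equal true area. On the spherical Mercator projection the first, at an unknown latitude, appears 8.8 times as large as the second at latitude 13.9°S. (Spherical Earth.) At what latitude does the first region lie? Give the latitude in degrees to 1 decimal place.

On Mercator, (apparent₁)/(apparent₂) = sec²φ₁ / sec²φ₂ when true areas are equal.
cos²φ₂ / cos²φ₁ = 8.8  ⇒  cos φ₁ = cos 13.9° / √8.8 = 0.9707/2.966 = 0.3272.
φ₁ = arccos(0.3272) ≈ 70.9°.

70.9°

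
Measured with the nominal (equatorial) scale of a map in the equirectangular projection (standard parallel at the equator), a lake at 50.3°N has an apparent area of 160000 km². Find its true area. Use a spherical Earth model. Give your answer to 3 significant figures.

In the plate carrée (x = Rλ, y = Rφ), meridians are true-scale (h = 1) and parallels are stretched by k = sec φ.
Areal scale = h·k = 1 × sec φ; at 50.3°, h = 1.000, k = 1.566, so h·k = 1.566.
True area = apparent / (areal scale) = 160000 / 1.566 ≈ 102000 km².

102000 km²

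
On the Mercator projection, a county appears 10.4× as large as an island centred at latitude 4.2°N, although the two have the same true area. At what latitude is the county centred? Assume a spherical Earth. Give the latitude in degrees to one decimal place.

On Mercator, (apparent₁)/(apparent₂) = sec²φ₁ / sec²φ₂ when true areas are equal.
cos²φ₂ / cos²φ₁ = 10.4  ⇒  cos φ₁ = cos 4.2° / √10.4 = 0.9973/3.225 = 0.3093.
φ₁ = arccos(0.3093) ≈ 72.0°.

72.0°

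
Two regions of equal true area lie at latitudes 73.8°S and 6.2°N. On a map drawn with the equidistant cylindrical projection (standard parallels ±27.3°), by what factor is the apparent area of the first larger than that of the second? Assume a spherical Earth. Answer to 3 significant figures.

3.56

In the equirectangular projection with standard parallel φ₀ = 27.3° (x = Rλ cos φ₀, y = Rφ), meridians are true-scale (h = 1) and the parallel scale is k = cos φ₀ / cos φ.
Areal scale at 73.8°: h·k = 1.000 × 3.185 = 3.185.
Areal scale at 6.2°: h·k = 1.000 × 0.8938 = 0.8938.
Ratio = 3.185/0.8938 ≈ 3.56.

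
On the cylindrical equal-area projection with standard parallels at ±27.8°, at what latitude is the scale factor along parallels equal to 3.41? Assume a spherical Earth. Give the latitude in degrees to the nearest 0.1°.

For cylindrical equal-area with standard parallel φ₀, h = cos φ / cos φ₀ and k = cos φ₀ / cos φ, so h·k = 1.
k = cos φ₀ / cos φ = 3.41  ⇒  cos φ = cos 27.8° / 3.41 = 0.2594.
φ = arccos(0.2594) ≈ 75.0°.

75.0°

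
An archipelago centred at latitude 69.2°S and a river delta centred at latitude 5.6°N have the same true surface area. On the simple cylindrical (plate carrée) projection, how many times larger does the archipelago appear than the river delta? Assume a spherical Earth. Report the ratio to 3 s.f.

2.80

In the plate carrée (x = Rλ, y = Rφ), meridians are true-scale (h = 1) and parallels are stretched by k = sec φ.
Areal scale at 69.2°: h·k = 1.000 × 2.816 = 2.816.
Areal scale at 5.6°: h·k = 1.000 × 1.005 = 1.005.
Ratio = 2.816/1.005 ≈ 2.80.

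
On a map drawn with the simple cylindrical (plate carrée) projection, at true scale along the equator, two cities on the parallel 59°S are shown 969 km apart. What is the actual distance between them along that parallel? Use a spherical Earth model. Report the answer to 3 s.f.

499 km

Plate carrée maps x = Rλ, y = Rφ. The meridian scale is h = 1 and the parallel scale is k = 1/cos φ = sec φ.
Along the parallel at 59°, map distances are exaggerated by k = sec 59° = 1.942.
True distance = 969 / 1.942 = 969 × cos 59° ≈ 499 km.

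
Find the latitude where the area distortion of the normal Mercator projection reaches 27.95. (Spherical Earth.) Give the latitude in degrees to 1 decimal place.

Mercator areal scale is sec²φ.
sec²φ = 27.95  ⇒  cos²φ = 0.03578  ⇒  cos φ = 0.1892.
φ = arccos(0.1892) ≈ 79.1°.

79.1°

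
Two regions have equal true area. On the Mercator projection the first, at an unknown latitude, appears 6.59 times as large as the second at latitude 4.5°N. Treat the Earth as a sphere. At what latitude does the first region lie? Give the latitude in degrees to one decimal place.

67.1°

On Mercator, (apparent₁)/(apparent₂) = sec²φ₁ / sec²φ₂ when true areas are equal.
cos²φ₂ / cos²φ₁ = 6.59  ⇒  cos φ₁ = cos 4.5° / √6.59 = 0.9969/2.567 = 0.3883.
φ₁ = arccos(0.3883) ≈ 67.1°.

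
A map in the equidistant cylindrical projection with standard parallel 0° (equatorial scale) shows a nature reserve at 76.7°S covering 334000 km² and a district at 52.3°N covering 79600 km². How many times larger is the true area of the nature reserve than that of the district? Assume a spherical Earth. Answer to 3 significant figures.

1.58

Plate carrée has h = 1 and k = sec φ, giving areal scale sec φ; true area = (apparent area) · cos φ.
True area of nature reserve: 334000 × cos(76.7°) = 334000 × 0.2300 = 76840 km².
True area of district: 79600 × cos(52.3°) = 79600 × 0.6115 = 48680 km².
Ratio = 76840 / 48680 ≈ 1.58.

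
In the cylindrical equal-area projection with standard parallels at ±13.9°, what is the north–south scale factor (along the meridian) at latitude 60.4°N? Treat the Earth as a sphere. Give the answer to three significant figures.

For cylindrical equal-area with standard parallel φ₀, h = cos φ / cos φ₀ and k = cos φ₀ / cos φ, so h·k = 1.
h = cos 60.4° / cos 13.9° = 0.4939/0.9707 = 0.5088.

0.509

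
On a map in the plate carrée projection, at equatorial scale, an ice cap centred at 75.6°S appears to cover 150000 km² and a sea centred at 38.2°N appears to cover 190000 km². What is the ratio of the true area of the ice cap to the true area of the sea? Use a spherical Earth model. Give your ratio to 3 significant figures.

Plate carrée has h = 1 and k = sec φ, giving areal scale sec φ; true area = (apparent area) · cos φ.
True area of ice cap: 150000 × cos(75.6°) = 150000 × 0.2487 = 37300 km².
True area of sea: 190000 × cos(38.2°) = 190000 × 0.7859 = 149300 km².
Ratio = 37300 / 149300 ≈ 0.250.

0.250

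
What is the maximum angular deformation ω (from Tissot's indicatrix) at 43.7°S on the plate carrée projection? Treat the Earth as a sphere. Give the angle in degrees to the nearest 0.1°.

18.5°

For the equirectangular projection with φ₀ = 0 (plate carrée), h = 1 along meridians and k = sec φ along parallels.
At 43.7°: h = 1.000, k = 1.383; principal scales a = 1.383, b = 1.000.
sin(ω/2) = (a − b)/(a + b) = 0.3832/2.383 = 0.1608, so ω = 2 arcsin(0.1608) ≈ 18.5°.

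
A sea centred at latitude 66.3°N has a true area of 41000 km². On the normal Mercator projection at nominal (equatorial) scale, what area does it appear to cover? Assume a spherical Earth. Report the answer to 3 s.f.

254000 km²

Mercator is conformal, so the point scale is isotropic: h = k = sec φ = 1/cos φ.
Areal scale = k² = sec²φ = 1/cos²(66.3°) = 1/0.4019² = 6.190.
Apparent area = 41000 × 6.190 ≈ 254000 km².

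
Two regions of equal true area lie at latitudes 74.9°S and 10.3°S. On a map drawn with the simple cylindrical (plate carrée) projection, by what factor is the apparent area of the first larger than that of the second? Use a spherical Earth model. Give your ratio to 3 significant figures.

3.78

For the equirectangular projection with φ₀ = 0 (plate carrée), h = 1 along meridians and k = sec φ along parallels.
Areal scale at 74.9°: h·k = 1.000 × 3.839 = 3.839.
Areal scale at 10.3°: h·k = 1.000 × 1.016 = 1.016.
Ratio = 3.839/1.016 ≈ 3.78.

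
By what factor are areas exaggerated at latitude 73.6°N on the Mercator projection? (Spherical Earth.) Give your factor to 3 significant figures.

For Mercator, h = k = sec φ (a conformal cylindrical projection has a single point scale, 1/cos φ).
Areal scale = k² = sec²φ = 1/cos²(73.6°) = 1/0.2823² = 12.54.

12.5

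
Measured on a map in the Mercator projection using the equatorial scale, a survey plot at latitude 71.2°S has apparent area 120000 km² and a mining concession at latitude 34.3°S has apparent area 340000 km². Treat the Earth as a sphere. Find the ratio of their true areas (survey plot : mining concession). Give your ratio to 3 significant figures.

Since Mercator area scale is 1/cos²φ, the true area equals the apparent area multiplied by cos²φ.
True area of survey plot: 120000 × cos²(71.2°) = 120000 × 0.1039 = 12460 km².
True area of mining concession: 340000 × cos²(34.3°) = 340000 × 0.6824 = 232000 km².
Ratio = 12460 / 232000 ≈ 0.0537.

0.0537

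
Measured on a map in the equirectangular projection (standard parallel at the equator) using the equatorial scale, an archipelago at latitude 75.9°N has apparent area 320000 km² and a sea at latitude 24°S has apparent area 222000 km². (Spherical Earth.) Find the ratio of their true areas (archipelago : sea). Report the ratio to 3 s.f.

0.384

Plate carrée has h = 1 and k = sec φ, giving areal scale sec φ; true area = (apparent area) · cos φ.
True area of archipelago: 320000 × cos(75.9°) = 320000 × 0.2436 = 77960 km².
True area of sea: 222000 × cos(24°) = 222000 × 0.9135 = 202800 km².
Ratio = 77960 / 202800 ≈ 0.384.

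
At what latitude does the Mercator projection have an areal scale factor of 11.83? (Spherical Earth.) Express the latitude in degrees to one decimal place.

Mercator areal scale is sec²φ.
sec²φ = 11.83  ⇒  cos²φ = 0.08453  ⇒  cos φ = 0.2907.
φ = arccos(0.2907) ≈ 73.1°.

73.1°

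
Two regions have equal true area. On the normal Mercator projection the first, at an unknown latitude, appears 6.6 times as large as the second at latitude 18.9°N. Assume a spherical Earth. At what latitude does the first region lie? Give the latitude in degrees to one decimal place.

For equal true areas on Mercator, apparent areas scale as sec²φ, so the ratio is cos²φ₂ / cos²φ₁.
cos²φ₂ / cos²φ₁ = 6.6  ⇒  cos φ₁ = cos 18.9° / √6.6 = 0.9461/2.569 = 0.3683.
φ₁ = arccos(0.3683) ≈ 68.4°.

68.4°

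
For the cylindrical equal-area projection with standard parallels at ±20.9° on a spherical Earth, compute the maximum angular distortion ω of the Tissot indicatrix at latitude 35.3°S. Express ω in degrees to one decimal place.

For cylindrical equal-area with standard parallel φ₀, h = cos φ / cos φ₀ and k = cos φ₀ / cos φ, so h·k = 1.
At 35.3°: h = 0.8736, k = 1.145; principal scales a = 1.145, b = 0.8736.
sin(ω/2) = (a − b)/(a + b) = 0.2710/2.018 = 0.1343, so ω = 2 arcsin(0.1343) ≈ 15.4°.

15.4°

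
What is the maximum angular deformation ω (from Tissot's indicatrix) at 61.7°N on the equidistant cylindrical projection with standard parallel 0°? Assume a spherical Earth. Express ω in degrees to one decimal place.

41.8°

Plate carrée maps x = Rλ, y = Rφ. The meridian scale is h = 1 and the parallel scale is k = 1/cos φ = sec φ.
At 61.7°: h = 1.000, k = 2.109; principal scales a = 2.109, b = 1.000.
sin(ω/2) = (a − b)/(a + b) = 1.109/3.109 = 0.3568, so ω = 2 arcsin(0.3568) ≈ 41.8°.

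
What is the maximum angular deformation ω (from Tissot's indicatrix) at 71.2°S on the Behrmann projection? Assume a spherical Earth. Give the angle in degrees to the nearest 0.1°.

The Behrmann projection is cylindrical equal-area with φ₀ = 30°. For cylindrical equal-area with standard parallel φ₀, h = cos φ / cos φ₀ and k = cos φ₀ / cos φ, so h·k = 1.
At 71.2°: h = 0.3721, k = 2.687; principal scales a = 2.687, b = 0.3721.
sin(ω/2) = (a − b)/(a + b) = 2.315/3.059 = 0.7567, so ω = 2 arcsin(0.7567) ≈ 98.4°.

98.4°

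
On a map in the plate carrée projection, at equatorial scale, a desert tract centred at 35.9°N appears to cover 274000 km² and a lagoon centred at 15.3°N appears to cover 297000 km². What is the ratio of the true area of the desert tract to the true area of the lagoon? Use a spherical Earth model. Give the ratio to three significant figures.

On the plate carrée, areal scale = h·k = 1 × sec φ, so true area = apparent × cos φ.
True area of desert tract: 274000 × cos(35.9°) = 274000 × 0.8100 = 222000 km².
True area of lagoon: 297000 × cos(15.3°) = 297000 × 0.9646 = 286500 km².
Ratio = 222000 / 286500 ≈ 0.775.

0.775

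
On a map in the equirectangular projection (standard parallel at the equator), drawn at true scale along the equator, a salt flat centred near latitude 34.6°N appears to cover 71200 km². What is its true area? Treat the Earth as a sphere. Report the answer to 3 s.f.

For the equirectangular projection with φ₀ = 0 (plate carrée), h = 1 along meridians and k = sec φ along parallels.
Areal scale = h·k = 1 × sec φ; at 34.6°, h = 1.000, k = 1.215, so h·k = 1.215.
True area = apparent / (areal scale) = 71200 / 1.215 ≈ 58600 km².

58600 km²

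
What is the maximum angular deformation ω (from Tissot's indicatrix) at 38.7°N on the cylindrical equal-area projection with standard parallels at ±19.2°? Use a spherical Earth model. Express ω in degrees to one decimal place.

Cylindrical equal-area (φ₀ = 19.2°): h = cos φ / cos 19.2° along meridians, k = cos 19.2° / cos φ along parallels; h·k = 1.
At 38.7°: h = 0.8264, k = 1.210; principal scales a = 1.210, b = 0.8264.
sin(ω/2) = (a − b)/(a + b) = 0.3837/2.036 = 0.1884, so ω = 2 arcsin(0.1884) ≈ 21.7°.

21.7°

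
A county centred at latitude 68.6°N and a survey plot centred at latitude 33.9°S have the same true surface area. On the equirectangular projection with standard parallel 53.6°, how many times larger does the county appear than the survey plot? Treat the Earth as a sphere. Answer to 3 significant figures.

In the equirectangular projection with standard parallel φ₀ = 53.6° (x = Rλ cos φ₀, y = Rφ), meridians are true-scale (h = 1) and the parallel scale is k = cos φ₀ / cos φ.
Areal scale at 68.6°: h·k = 1.000 × 1.626 = 1.626.
Areal scale at 33.9°: h·k = 1.000 × 0.7150 = 0.7150.
Ratio = 1.626/0.7150 ≈ 2.27.

2.27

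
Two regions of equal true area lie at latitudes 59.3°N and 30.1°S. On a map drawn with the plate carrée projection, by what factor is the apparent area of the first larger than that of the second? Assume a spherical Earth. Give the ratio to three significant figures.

1.69

In the plate carrée (x = Rλ, y = Rφ), meridians are true-scale (h = 1) and parallels are stretched by k = sec φ.
Areal scale at 59.3°: h·k = 1.000 × 1.959 = 1.959.
Areal scale at 30.1°: h·k = 1.000 × 1.156 = 1.156.
Ratio = 1.959/1.156 ≈ 1.69.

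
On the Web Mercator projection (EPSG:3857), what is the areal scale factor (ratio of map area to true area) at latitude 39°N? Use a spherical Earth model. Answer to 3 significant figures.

For Mercator, h = k = sec φ (a conformal cylindrical projection has a single point scale, 1/cos φ).
Areal scale = k² = sec²φ = 1/cos²(39°) = 1/0.7771² = 1.656.

1.66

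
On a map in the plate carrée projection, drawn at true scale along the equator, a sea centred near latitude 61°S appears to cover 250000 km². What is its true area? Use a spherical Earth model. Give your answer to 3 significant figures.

121000 km²

Plate carrée maps x = Rλ, y = Rφ. The meridian scale is h = 1 and the parallel scale is k = 1/cos φ = sec φ.
Areal scale = h·k = 1 × sec φ; at 61°, h = 1.000, k = 2.063, so h·k = 2.063.
True area = apparent / (areal scale) = 250000 / 2.063 ≈ 121000 km².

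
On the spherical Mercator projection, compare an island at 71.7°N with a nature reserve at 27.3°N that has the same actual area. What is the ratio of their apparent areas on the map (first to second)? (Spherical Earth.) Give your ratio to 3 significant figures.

8.01

Mercator is conformal with k = sec φ, so areal scale = k² = sec²φ.
At 71.7°: sec²(71.7°) = 1/0.3140² = 10.14.
At 27.3°: sec²(27.3°) = 1/0.8886² = 1.266.
Ratio = 10.14/1.266 = cos²(27.3°)/cos²(71.7°) ≈ 8.01.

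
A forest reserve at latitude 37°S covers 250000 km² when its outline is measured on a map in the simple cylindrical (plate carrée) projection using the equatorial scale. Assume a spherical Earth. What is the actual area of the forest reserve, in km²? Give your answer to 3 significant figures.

200000 km²

For the equirectangular projection with φ₀ = 0 (plate carrée), h = 1 along meridians and k = sec φ along parallels.
Areal scale = h·k = 1 × sec φ; at 37°, h = 1.000, k = 1.252, so h·k = 1.252.
True area = apparent / (areal scale) = 250000 / 1.252 ≈ 200000 km².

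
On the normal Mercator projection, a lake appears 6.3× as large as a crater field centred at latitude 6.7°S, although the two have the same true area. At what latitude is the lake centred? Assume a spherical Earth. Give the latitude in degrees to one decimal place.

66.7°

For equal true areas on Mercator, apparent areas scale as sec²φ, so the ratio is cos²φ₂ / cos²φ₁.
cos²φ₂ / cos²φ₁ = 6.3  ⇒  cos φ₁ = cos 6.7° / √6.3 = 0.9932/2.510 = 0.3957.
φ₁ = arccos(0.3957) ≈ 66.7°.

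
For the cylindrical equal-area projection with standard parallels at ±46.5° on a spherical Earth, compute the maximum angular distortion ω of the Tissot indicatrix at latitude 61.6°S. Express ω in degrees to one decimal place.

41.4°

Cylindrical equal-area (φ₀ = 46.5°): h = cos φ / cos 46.5° along meridians, k = cos 46.5° / cos φ along parallels; h·k = 1.
At 61.6°: h = 0.6910, k = 1.447; principal scales a = 1.447, b = 0.6910.
sin(ω/2) = (a − b)/(a + b) = 0.7563/2.138 = 0.3537, so ω = 2 arcsin(0.3537) ≈ 41.4°.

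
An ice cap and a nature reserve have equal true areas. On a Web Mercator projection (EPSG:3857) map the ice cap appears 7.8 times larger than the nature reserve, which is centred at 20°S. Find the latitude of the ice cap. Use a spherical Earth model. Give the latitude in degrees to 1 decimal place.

Mercator areal scale is sec²φ, so apparent-area ratio = sec²φ₁ / sec²φ₂ = cos²φ₂ / cos²φ₁.
cos²φ₂ / cos²φ₁ = 7.8  ⇒  cos φ₁ = cos 20° / √7.8 = 0.9397/2.793 = 0.3365.
φ₁ = arccos(0.3365) ≈ 70.3°.

70.3°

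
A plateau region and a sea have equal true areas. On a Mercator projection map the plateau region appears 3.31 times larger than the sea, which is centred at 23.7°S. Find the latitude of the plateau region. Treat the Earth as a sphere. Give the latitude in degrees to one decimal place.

59.8°

Mercator areal scale is sec²φ, so apparent-area ratio = sec²φ₁ / sec²φ₂ = cos²φ₂ / cos²φ₁.
cos²φ₂ / cos²φ₁ = 3.31  ⇒  cos φ₁ = cos 23.7° / √3.31 = 0.9157/1.819 = 0.5033.
φ₁ = arccos(0.5033) ≈ 59.8°.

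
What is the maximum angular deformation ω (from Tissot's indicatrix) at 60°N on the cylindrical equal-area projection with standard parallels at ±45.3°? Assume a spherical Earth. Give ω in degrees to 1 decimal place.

38.4°

Cylindrical equal-area (φ₀ = 45.3°): h = cos φ / cos 45.3° along meridians, k = cos 45.3° / cos φ along parallels; h·k = 1.
At 60°: h = 0.7108, k = 1.407; principal scales a = 1.407, b = 0.7108.
sin(ω/2) = (a − b)/(a + b) = 0.6960/2.118 = 0.3286, so ω = 2 arcsin(0.3286) ≈ 38.4°.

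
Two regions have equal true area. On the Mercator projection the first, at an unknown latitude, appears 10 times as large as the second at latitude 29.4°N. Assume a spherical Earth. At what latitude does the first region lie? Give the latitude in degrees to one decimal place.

For equal true areas on Mercator, apparent areas scale as sec²φ, so the ratio is cos²φ₂ / cos²φ₁.
cos²φ₂ / cos²φ₁ = 10  ⇒  cos φ₁ = cos 29.4° / √10 = 0.8712/3.162 = 0.2755.
φ₁ = arccos(0.2755) ≈ 74.0°.

74.0°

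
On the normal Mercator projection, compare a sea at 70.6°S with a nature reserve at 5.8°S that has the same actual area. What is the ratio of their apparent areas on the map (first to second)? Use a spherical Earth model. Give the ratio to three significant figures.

Mercator areal scale is sec²φ.
At 70.6°: sec²(70.6°) = 1/0.3322² = 9.064.
At 5.8°: sec²(5.8°) = 1/0.9949² = 1.010.
Ratio = 9.064/1.010 = cos²(5.8°)/cos²(70.6°) ≈ 8.97.

8.97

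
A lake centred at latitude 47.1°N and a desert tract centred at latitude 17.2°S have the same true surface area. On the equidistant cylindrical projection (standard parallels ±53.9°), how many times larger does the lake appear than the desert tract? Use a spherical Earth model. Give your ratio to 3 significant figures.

With standard parallel φ₀ = 53.9°, the equirectangular projection gives x = Rλ cos φ₀, y = Rφ, so h = 1 and k = cos 53.9° / cos φ.
Areal scale at 47.1°: h·k = 1.000 × 0.8655 = 0.8655.
Areal scale at 17.2°: h·k = 1.000 × 0.6168 = 0.6168.
Ratio = 0.8655/0.6168 ≈ 1.40.

1.40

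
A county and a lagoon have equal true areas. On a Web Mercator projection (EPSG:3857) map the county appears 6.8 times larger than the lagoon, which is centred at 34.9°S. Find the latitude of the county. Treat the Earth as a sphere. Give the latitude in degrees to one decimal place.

On Mercator, (apparent₁)/(apparent₂) = sec²φ₁ / sec²φ₂ when true areas are equal.
cos²φ₂ / cos²φ₁ = 6.8  ⇒  cos φ₁ = cos 34.9° / √6.8 = 0.8202/2.608 = 0.3145.
φ₁ = arccos(0.3145) ≈ 71.7°.

71.7°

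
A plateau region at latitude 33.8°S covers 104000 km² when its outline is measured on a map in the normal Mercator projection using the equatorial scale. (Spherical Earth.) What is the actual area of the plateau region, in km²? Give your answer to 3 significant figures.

The Mercator projection is conformal; its linear scale factor is the same in every direction and equals sec φ = 1/cos φ.
Areal scale = k² = sec²φ = 1/cos²(33.8°) = 1/0.8310² = 1.448.
True area = apparent / (areal scale) = 104000 / 1.448 ≈ 71800 km².

71800 km²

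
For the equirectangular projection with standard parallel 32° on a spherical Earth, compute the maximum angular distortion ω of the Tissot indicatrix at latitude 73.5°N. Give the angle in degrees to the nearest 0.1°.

With standard parallel φ₀ = 32°, the equirectangular projection gives x = Rλ cos φ₀, y = Rφ, so h = 1 and k = cos 32° / cos φ.
At 73.5°: h = 1.000, k = 2.986; principal scales a = 2.986, b = 1.000.
sin(ω/2) = (a − b)/(a + b) = 1.986/3.986 = 0.4982, so ω = 2 arcsin(0.4982) ≈ 59.8°.

59.8°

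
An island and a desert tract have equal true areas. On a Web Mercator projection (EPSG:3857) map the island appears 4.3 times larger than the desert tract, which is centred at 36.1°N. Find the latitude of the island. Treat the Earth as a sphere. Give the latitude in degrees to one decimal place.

On Mercator, (apparent₁)/(apparent₂) = sec²φ₁ / sec²φ₂ when true areas are equal.
cos²φ₂ / cos²φ₁ = 4.3  ⇒  cos φ₁ = cos 36.1° / √4.3 = 0.8080/2.074 = 0.3896.
φ₁ = arccos(0.3896) ≈ 67.1°.

67.1°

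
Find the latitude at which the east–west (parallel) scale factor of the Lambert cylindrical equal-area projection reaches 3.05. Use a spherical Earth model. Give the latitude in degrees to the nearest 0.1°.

The Lambert cylindrical equal-area projection is the cylindrical equal-area projection with its standard parallel at the equator (φ₀ = 0). For cylindrical equal-area with standard parallel φ₀, h = cos φ / cos φ₀ and k = cos φ₀ / cos φ, so h·k = 1.
k = cos φ₀ / cos φ = 3.05  ⇒  cos φ = cos 0° / 3.05 = 0.3279.
φ = arccos(0.3279) ≈ 70.9°.

70.9°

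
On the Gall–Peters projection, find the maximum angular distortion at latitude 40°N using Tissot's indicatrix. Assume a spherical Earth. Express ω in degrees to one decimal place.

9.2°

Gall–Peters is a cylindrical equal-area projection with standard parallels at ±45°. For cylindrical equal-area with standard parallel φ₀, h = cos φ / cos φ₀ and k = cos φ₀ / cos φ, so h·k = 1.
At 40°: h = 1.083, k = 0.9231; principal scales a = 1.083, b = 0.9231.
sin(ω/2) = (a − b)/(a + b) = 0.1603/2.006 = 0.07989, so ω = 2 arcsin(0.07989) ≈ 9.2°.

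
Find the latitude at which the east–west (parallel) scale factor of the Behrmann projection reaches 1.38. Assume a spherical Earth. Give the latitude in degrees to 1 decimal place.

The Behrmann projection is cylindrical equal-area with φ₀ = 30°. A cylindrical equal-area projection with standard parallel φ₀ has meridian scale h = cos φ / cos φ₀ and parallel scale k = cos φ₀ / cos φ (so areas are preserved, h·k = 1).
k = cos φ₀ / cos φ = 1.38  ⇒  cos φ = cos 30° / 1.38 = 0.6276.
φ = arccos(0.6276) ≈ 51.1°.

51.1°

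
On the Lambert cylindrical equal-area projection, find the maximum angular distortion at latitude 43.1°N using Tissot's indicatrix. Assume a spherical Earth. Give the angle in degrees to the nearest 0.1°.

The Lambert cylindrical equal-area projection is the cylindrical equal-area projection with its standard parallel at the equator (φ₀ = 0). Cylindrical equal-area (φ₀ = 0°): h = cos φ / cos 0° along meridians, k = cos 0° / cos φ along parallels; h·k = 1.
At 43.1°: h = 0.7302, k = 1.370; principal scales a = 1.370, b = 0.7302.
sin(ω/2) = (a − b)/(a + b) = 0.6394/2.100 = 0.3045, so ω = 2 arcsin(0.3045) ≈ 35.5°.

35.5°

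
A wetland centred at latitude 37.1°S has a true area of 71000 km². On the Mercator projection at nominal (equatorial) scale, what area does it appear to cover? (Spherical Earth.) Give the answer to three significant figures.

112000 km²

For Mercator, h = k = sec φ (a conformal cylindrical projection has a single point scale, 1/cos φ).
Areal scale = k² = sec²φ = 1/cos²(37.1°) = 1/0.7976² = 1.572.
Apparent area = 71000 × 1.572 ≈ 112000 km².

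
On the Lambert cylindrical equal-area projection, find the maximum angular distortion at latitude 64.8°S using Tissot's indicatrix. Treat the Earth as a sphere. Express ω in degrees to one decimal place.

87.7°

The Lambert cylindrical equal-area projection is the cylindrical equal-area projection with its standard parallel at the equator (φ₀ = 0). For cylindrical equal-area with standard parallel φ₀, h = cos φ / cos φ₀ and k = cos φ₀ / cos φ, so h·k = 1.
At 64.8°: h = 0.4258, k = 2.349; principal scales a = 2.349, b = 0.4258.
sin(ω/2) = (a − b)/(a + b) = 1.923/2.774 = 0.6931, so ω = 2 arcsin(0.6931) ≈ 87.7°.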